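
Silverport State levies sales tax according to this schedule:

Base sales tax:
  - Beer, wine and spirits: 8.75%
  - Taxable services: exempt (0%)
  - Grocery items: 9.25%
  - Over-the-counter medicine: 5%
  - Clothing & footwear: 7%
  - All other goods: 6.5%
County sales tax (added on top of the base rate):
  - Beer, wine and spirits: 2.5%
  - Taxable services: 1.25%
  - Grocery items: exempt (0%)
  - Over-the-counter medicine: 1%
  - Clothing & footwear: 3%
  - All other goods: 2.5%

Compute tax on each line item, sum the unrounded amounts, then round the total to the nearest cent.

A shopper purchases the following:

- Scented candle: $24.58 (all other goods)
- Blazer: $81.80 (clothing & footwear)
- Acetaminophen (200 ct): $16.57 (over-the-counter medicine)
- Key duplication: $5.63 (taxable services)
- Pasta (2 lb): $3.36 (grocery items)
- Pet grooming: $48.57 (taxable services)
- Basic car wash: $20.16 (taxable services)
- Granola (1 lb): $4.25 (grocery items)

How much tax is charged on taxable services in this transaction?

Key duplication $5.63: taxable services → 0% + 1.25% county = 1.25% → $0.070375
Pet grooming $48.57: taxable services → 0% + 1.25% county = 1.25% → $0.607125
Basic car wash $20.16: taxable services → 0% + 1.25% county = 1.25% → $0.252
Tax on taxable services: unrounded sum = $0.9295 → $0.93

$0.93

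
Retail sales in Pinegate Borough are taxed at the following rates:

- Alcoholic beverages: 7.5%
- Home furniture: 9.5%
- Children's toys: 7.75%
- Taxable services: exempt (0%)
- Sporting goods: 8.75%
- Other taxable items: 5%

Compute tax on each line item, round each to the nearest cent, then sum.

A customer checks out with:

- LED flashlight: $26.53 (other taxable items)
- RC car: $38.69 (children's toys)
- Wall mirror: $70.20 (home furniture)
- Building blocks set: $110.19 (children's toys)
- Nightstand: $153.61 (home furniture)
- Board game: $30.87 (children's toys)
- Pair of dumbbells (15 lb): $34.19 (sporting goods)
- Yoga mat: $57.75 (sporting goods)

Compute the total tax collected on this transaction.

LED flashlight $26.53: other taxable items → 5% → $1.33
RC car $38.69: children's toys → 7.75% → $3.00
Wall mirror $70.20: home furniture → 9.5% → $6.67
Building blocks set $110.19: children's toys → 7.75% → $8.54
Nightstand $153.61: home furniture → 9.5% → $14.59
Board game $30.87: children's toys → 7.75% → $2.39
Pair of dumbbells (15 lb) $34.19: sporting goods → 8.75% → $2.99
Yoga mat $57.75: sporting goods → 8.75% → $5.05
Total tax = $1.33 + $3.00 + $6.67 + $8.54 + $14.59 + $2.39 + $2.99 + $5.05 = $44.56

$44.56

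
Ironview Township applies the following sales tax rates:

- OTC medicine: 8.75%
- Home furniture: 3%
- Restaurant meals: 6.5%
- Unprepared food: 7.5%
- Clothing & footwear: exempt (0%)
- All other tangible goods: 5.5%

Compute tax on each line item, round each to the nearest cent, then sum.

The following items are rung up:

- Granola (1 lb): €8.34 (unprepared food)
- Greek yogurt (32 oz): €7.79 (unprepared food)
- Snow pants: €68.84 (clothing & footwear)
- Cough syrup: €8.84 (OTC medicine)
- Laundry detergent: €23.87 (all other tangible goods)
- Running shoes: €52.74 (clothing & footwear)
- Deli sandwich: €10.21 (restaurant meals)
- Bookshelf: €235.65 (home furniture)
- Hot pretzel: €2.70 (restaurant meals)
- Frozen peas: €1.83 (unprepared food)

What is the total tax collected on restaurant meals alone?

Deli sandwich €10.21: restaurant meals → 6.5% → €0.66
Hot pretzel €2.70: restaurant meals → 6.5% → €0.18
Tax on restaurant meals = €0.66 + €0.18 = €0.84

€0.84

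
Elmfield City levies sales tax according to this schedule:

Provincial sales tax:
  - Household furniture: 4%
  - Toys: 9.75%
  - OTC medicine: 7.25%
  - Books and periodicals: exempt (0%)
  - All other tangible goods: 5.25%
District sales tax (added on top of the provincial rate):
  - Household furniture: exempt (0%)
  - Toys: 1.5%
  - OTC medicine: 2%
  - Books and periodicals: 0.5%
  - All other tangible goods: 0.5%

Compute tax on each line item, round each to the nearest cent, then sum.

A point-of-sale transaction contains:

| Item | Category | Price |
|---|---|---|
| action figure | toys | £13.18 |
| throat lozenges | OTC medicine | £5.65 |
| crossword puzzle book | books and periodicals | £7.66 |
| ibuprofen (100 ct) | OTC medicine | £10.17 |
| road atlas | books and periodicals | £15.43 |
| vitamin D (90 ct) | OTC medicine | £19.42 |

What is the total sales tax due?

Action figure £13.18: toys → 9.75% + 1.5% district = 11.25% → £1.48
Throat lozenges £5.65: OTC medicine → 7.25% + 2% district = 9.25% → £0.52
Crossword puzzle book £7.66: books and periodicals → 0% + 0.5% district = 0.5% → £0.04
Ibuprofen (100 ct) £10.17: OTC medicine → 7.25% + 2% district = 9.25% → £0.94
Road atlas £15.43: books and periodicals → 0% + 0.5% district = 0.5% → £0.08
Vitamin D (90 ct) £19.42: OTC medicine → 7.25% + 2% district = 9.25% → £1.80
Total tax = £1.48 + £0.52 + £0.04 + £0.94 + £0.08 + £1.80 = £4.86

£4.86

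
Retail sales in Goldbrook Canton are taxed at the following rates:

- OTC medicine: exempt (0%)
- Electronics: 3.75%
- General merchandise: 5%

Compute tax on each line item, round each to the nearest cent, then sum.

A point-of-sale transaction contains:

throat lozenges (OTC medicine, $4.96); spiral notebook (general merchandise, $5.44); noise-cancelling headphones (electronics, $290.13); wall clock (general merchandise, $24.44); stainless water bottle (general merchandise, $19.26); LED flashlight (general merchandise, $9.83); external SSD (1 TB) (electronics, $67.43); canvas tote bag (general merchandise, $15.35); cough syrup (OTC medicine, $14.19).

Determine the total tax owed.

$17.12

Throat lozenges $4.96: OTC medicine → 0% → $0.00
Spiral notebook $5.44: general merchandise → 5% → $0.27
Noise-cancelling headphones $290.13: electronics → 3.75% → $10.88
Wall clock $24.44: general merchandise → 5% → $1.22
Stainless water bottle $19.26: general merchandise → 5% → $0.96
LED flashlight $9.83: general merchandise → 5% → $0.49
External SSD (1 TB) $67.43: electronics → 3.75% → $2.53
Canvas tote bag $15.35: general merchandise → 5% → $0.77
Cough syrup $14.19: OTC medicine → 0% → $0.00
Total tax = $0.27 + $10.88 + $1.22 + $0.96 + $0.49 + $2.53 + $0.77 = $17.12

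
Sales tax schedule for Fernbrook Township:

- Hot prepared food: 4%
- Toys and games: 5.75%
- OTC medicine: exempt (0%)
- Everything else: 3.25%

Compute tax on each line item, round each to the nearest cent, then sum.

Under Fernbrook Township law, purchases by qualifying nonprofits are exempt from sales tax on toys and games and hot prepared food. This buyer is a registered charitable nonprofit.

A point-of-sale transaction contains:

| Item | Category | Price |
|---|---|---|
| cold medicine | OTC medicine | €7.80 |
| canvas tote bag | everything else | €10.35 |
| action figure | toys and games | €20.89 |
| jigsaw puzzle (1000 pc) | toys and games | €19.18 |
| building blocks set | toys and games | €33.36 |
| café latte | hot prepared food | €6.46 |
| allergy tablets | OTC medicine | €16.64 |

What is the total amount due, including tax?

Cold medicine €7.80: OTC medicine → 0% → €0.00
Canvas tote bag €10.35: everything else → 3.25% → €0.34
Action figure €20.89: toys and games, buyer-exempt → 0% → €0.00
Jigsaw puzzle (1000 pc) €19.18: toys and games, buyer-exempt → 0% → €0.00
Building blocks set €33.36: toys and games, buyer-exempt → 0% → €0.00
Café latte €6.46: hot prepared food, buyer-exempt → 0% → €0.00
Allergy tablets €16.64: OTC medicine → 0% → €0.00
Subtotal = €114.68; tax = €0.34; total due = €115.02

€115.02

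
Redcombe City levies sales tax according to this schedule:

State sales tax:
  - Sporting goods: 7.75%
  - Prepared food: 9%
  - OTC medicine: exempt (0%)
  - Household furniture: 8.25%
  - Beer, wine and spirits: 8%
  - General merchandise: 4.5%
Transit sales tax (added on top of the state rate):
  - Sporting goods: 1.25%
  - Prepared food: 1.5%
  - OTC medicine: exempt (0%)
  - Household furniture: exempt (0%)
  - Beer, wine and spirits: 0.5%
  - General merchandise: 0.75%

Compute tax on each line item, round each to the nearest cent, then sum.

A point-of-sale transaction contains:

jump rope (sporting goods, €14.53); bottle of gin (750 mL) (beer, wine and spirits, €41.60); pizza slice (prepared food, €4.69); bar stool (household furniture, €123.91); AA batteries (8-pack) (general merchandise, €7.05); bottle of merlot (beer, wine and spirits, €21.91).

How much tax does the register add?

€17.79

Jump rope €14.53: sporting goods → 7.75% + 1.25% transit = 9% → €1.31
Bottle of gin (750 mL) €41.60: beer, wine and spirits → 8% + 0.5% transit = 8.5% → €3.54
Pizza slice €4.69: prepared food → 9% + 1.5% transit = 10.5% → €0.49
Bar stool €123.91: household furniture → 8.25% + 0% transit = 8.25% → €10.22
AA batteries (8-pack) €7.05: general merchandise → 4.5% + 0.75% transit = 5.25% → €0.37
Bottle of merlot €21.91: beer, wine and spirits → 8% + 0.5% transit = 8.5% → €1.86
Total tax = €1.31 + €3.54 + €0.49 + €10.22 + €0.37 + €1.86 = €17.79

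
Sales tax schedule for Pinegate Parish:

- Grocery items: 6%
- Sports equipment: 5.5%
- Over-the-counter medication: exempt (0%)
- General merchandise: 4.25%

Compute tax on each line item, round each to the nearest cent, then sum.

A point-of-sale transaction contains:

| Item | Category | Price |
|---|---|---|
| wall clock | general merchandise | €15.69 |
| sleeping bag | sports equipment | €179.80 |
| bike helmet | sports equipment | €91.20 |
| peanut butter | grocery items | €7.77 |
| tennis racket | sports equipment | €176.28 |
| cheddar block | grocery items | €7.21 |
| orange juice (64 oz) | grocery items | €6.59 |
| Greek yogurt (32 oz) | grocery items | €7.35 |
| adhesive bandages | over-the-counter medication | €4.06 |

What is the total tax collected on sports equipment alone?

Sleeping bag €179.80: sports equipment → 5.5% → €9.89
Bike helmet €91.20: sports equipment → 5.5% → €5.02
Tennis racket €176.28: sports equipment → 5.5% → €9.70
Tax on sports equipment = €9.89 + €5.02 + €9.70 = €24.61

€24.61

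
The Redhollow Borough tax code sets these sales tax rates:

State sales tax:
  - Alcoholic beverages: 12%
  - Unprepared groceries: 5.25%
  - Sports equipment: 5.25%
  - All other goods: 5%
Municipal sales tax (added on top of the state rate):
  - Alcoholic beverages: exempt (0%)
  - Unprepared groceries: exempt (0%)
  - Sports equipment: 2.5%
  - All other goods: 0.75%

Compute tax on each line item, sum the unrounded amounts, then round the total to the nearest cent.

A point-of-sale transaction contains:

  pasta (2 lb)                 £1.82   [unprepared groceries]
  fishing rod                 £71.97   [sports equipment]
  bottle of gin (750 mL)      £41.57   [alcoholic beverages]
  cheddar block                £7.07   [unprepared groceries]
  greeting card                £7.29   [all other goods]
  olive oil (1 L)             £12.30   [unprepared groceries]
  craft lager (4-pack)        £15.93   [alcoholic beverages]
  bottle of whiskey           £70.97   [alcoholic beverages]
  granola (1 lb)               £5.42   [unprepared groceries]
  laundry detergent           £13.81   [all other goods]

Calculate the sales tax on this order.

£23.60

Pasta (2 lb) £1.82: unprepared groceries → 5.25% + 0% municipal = 5.25% → £0.09555
Fishing rod £71.97: sports equipment → 5.25% + 2.5% municipal = 7.75% → £5.577675
Bottle of gin (750 mL) £41.57: alcoholic beverages → 12% + 0% municipal = 12% → £4.9884
Cheddar block £7.07: unprepared groceries → 5.25% + 0% municipal = 5.25% → £0.371175
Greeting card £7.29: all other goods → 5% + 0.75% municipal = 5.75% → £0.419175
Olive oil (1 L) £12.30: unprepared groceries → 5.25% + 0% municipal = 5.25% → £0.64575
Craft lager (4-pack) £15.93: alcoholic beverages → 12% + 0% municipal = 12% → £1.9116
Bottle of whiskey £70.97: alcoholic beverages → 12% + 0% municipal = 12% → £8.5164
Granola (1 lb) £5.42: unprepared groceries → 5.25% + 0% municipal = 5.25% → £0.28455
Laundry detergent £13.81: all other goods → 5% + 0.75% municipal = 5.75% → £0.794075
Unrounded tax sum = £23.60435 → £23.60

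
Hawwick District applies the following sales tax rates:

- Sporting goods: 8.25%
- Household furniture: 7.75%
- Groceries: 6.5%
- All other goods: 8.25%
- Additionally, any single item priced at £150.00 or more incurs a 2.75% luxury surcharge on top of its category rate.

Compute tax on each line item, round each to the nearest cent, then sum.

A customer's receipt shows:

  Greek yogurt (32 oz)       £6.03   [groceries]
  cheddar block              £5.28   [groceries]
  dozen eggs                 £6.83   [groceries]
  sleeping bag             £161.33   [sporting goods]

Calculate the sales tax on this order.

£18.92

Greek yogurt (32 oz) £6.03: groceries → 6.5% → £0.39
Cheddar block £5.28: groceries → 6.5% → £0.34
Dozen eggs £6.83: groceries → 6.5% → £0.44
Sleeping bag £161.33: sporting goods → 8.25% + 2.75% surcharge = 11% → £17.75
Total tax = £0.39 + £0.34 + £0.44 + £17.75 = £18.92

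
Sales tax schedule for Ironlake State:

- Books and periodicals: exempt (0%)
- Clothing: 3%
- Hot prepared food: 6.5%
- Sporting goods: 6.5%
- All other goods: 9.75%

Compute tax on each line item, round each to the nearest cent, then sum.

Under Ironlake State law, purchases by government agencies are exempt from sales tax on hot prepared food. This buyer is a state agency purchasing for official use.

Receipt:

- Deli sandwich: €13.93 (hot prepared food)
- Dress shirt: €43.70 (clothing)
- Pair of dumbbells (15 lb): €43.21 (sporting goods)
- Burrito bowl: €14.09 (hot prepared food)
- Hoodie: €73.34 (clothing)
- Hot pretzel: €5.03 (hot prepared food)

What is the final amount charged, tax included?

Deli sandwich €13.93: hot prepared food, buyer-exempt → 0% → €0.00
Dress shirt €43.70: clothing → 3% → €1.31
Pair of dumbbells (15 lb) €43.21: sporting goods → 6.5% → €2.81
Burrito bowl €14.09: hot prepared food, buyer-exempt → 0% → €0.00
Hoodie €73.34: clothing → 3% → €2.20
Hot pretzel €5.03: hot prepared food, buyer-exempt → 0% → €0.00
Subtotal = €193.30; tax = €6.32; total due = €199.62

€199.62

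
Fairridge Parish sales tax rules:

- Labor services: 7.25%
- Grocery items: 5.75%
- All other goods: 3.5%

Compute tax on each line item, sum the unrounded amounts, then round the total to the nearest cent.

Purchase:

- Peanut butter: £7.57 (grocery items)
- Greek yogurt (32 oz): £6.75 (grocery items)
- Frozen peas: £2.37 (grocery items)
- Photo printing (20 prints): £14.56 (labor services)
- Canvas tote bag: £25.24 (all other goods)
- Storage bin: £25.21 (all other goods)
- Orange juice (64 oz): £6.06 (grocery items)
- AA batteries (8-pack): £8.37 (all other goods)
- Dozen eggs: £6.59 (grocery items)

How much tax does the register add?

Peanut butter £7.57: grocery items → 5.75% → £0.435275
Greek yogurt (32 oz) £6.75: grocery items → 5.75% → £0.388125
Frozen peas £2.37: grocery items → 5.75% → £0.136275
Photo printing (20 prints) £14.56: labor services → 7.25% → £1.0556
Canvas tote bag £25.24: all other goods → 3.5% → £0.8834
Storage bin £25.21: all other goods → 3.5% → £0.88235
Orange juice (64 oz) £6.06: grocery items → 5.75% → £0.34845
AA batteries (8-pack) £8.37: all other goods → 3.5% → £0.29295
Dozen eggs £6.59: grocery items → 5.75% → £0.378925
Unrounded tax sum = £4.80135 → £4.80

£4.80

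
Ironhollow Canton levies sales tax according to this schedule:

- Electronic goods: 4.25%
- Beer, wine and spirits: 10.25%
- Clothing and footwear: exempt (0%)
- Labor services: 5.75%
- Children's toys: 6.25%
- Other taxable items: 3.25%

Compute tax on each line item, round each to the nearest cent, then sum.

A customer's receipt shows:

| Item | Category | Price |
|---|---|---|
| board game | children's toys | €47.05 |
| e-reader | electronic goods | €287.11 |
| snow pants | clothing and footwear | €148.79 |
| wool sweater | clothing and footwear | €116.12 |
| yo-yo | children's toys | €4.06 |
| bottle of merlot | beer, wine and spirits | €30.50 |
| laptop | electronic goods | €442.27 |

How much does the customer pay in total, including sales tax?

Board game €47.05: children's toys → 6.25% → €2.94
E-reader €287.11: electronic goods → 4.25% → €12.20
Snow pants €148.79: clothing and footwear → 0% → €0.00
Wool sweater €116.12: clothing and footwear → 0% → €0.00
Yo-yo €4.06: children's toys → 6.25% → €0.25
Bottle of merlot €30.50: beer, wine and spirits → 10.25% → €3.13
Laptop €442.27: electronic goods → 4.25% → €18.80
Subtotal = €1075.90; tax = €37.32; total due = €1113.22

€1113.22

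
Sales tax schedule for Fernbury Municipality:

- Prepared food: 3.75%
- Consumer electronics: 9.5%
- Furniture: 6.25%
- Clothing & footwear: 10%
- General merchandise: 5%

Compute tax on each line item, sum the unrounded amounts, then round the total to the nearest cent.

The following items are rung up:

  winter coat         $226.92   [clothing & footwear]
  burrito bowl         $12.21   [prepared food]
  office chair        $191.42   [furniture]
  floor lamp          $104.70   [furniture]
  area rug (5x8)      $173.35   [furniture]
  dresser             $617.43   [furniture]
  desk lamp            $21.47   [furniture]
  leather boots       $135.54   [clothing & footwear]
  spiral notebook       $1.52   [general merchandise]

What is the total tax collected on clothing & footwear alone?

$36.25

Winter coat $226.92: clothing & footwear → 10% → $22.692
Leather boots $135.54: clothing & footwear → 10% → $13.554
Tax on clothing & footwear: unrounded sum = $36.246 → $36.25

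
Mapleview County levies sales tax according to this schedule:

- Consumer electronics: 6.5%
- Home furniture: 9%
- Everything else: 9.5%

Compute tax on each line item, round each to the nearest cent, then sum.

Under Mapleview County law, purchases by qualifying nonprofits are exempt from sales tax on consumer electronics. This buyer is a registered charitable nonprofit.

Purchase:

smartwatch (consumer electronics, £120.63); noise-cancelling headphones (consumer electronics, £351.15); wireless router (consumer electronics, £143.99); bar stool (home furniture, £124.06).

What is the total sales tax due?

£11.17

Smartwatch £120.63: consumer electronics, buyer-exempt → 0% → £0.00
Noise-cancelling headphones £351.15: consumer electronics, buyer-exempt → 0% → £0.00
Wireless router £143.99: consumer electronics, buyer-exempt → 0% → £0.00
Bar stool £124.06: home furniture → 9% → £11.17
Total tax = £11.17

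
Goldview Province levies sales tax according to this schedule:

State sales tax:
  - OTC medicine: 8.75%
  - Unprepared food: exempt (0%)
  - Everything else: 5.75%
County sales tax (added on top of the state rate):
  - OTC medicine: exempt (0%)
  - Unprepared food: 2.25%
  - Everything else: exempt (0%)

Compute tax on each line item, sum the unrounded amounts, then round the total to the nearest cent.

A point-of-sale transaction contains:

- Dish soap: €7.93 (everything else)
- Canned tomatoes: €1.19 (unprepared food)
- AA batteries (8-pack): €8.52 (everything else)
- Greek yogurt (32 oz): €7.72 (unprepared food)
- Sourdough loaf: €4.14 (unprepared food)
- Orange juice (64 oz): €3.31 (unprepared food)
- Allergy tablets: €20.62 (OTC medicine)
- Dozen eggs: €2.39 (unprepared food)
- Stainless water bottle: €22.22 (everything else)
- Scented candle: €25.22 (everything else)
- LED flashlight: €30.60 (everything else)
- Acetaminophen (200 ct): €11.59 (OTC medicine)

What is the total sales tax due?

Dish soap €7.93: everything else → 5.75% + 0% county = 5.75% → €0.455975
Canned tomatoes €1.19: unprepared food → 0% + 2.25% county = 2.25% → €0.026775
AA batteries (8-pack) €8.52: everything else → 5.75% + 0% county = 5.75% → €0.4899
Greek yogurt (32 oz) €7.72: unprepared food → 0% + 2.25% county = 2.25% → €0.1737
Sourdough loaf €4.14: unprepared food → 0% + 2.25% county = 2.25% → €0.09315
Orange juice (64 oz) €3.31: unprepared food → 0% + 2.25% county = 2.25% → €0.074475
Allergy tablets €20.62: OTC medicine → 8.75% + 0% county = 8.75% → €1.80425
Dozen eggs €2.39: unprepared food → 0% + 2.25% county = 2.25% → €0.053775
Stainless water bottle €22.22: everything else → 5.75% + 0% county = 5.75% → €1.27765
Scented candle €25.22: everything else → 5.75% + 0% county = 5.75% → €1.45015
LED flashlight €30.60: everything else → 5.75% + 0% county = 5.75% → €1.7595
Acetaminophen (200 ct) €11.59: OTC medicine → 8.75% + 0% county = 8.75% → €1.014125
Unrounded tax sum = €8.673425 → €8.67

€8.67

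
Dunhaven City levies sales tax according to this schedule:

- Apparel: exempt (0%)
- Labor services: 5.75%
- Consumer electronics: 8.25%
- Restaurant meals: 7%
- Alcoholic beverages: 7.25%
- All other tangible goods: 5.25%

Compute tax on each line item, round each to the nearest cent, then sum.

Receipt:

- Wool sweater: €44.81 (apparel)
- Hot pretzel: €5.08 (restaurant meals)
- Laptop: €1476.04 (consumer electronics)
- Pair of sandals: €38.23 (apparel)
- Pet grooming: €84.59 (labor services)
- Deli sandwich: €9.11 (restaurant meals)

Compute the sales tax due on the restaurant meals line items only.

€1.00

Hot pretzel €5.08: restaurant meals → 7% → €0.36
Deli sandwich €9.11: restaurant meals → 7% → €0.64
Tax on restaurant meals = €0.36 + €0.64 = €1.00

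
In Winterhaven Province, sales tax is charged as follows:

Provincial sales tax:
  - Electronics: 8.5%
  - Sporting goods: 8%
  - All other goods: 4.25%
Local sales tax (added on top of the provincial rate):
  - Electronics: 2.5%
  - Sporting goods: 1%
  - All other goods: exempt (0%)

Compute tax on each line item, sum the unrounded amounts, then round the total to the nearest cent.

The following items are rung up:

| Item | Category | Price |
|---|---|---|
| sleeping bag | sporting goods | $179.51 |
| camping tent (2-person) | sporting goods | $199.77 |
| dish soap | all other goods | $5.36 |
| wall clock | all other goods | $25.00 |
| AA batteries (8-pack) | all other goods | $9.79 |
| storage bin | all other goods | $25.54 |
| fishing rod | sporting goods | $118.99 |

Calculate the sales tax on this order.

Sleeping bag $179.51: sporting goods → 8% + 1% local = 9% → $16.1559
Camping tent (2-person) $199.77: sporting goods → 8% + 1% local = 9% → $17.9793
Dish soap $5.36: all other goods → 4.25% + 0% local = 4.25% → $0.2278
Wall clock $25.00: all other goods → 4.25% + 0% local = 4.25% → $1.0625
AA batteries (8-pack) $9.79: all other goods → 4.25% + 0% local = 4.25% → $0.416075
Storage bin $25.54: all other goods → 4.25% + 0% local = 4.25% → $1.08545
Fishing rod $118.99: sporting goods → 8% + 1% local = 9% → $10.7091
Unrounded tax sum = $47.636125 → $47.64

$47.64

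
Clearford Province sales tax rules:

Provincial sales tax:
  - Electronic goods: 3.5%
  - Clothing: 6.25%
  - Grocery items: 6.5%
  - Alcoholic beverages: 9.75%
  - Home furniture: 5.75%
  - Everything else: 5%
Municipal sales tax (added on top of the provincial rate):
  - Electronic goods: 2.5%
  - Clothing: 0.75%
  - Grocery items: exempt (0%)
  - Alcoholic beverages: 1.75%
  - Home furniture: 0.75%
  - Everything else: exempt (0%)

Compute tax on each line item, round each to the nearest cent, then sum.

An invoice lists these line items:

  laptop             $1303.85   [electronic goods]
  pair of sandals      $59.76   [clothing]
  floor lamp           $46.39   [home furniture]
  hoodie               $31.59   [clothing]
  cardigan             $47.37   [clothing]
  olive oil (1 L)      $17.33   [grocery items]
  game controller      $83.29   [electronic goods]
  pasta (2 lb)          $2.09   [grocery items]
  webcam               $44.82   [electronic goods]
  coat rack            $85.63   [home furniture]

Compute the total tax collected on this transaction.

$105.49

Laptop $1303.85: electronic goods → 3.5% + 2.5% municipal = 6% → $78.23
Pair of sandals $59.76: clothing → 6.25% + 0.75% municipal = 7% → $4.18
Floor lamp $46.39: home furniture → 5.75% + 0.75% municipal = 6.5% → $3.02
Hoodie $31.59: clothing → 6.25% + 0.75% municipal = 7% → $2.21
Cardigan $47.37: clothing → 6.25% + 0.75% municipal = 7% → $3.32
Olive oil (1 L) $17.33: grocery items → 6.5% + 0% municipal = 6.5% → $1.13
Game controller $83.29: electronic goods → 3.5% + 2.5% municipal = 6% → $5.00
Pasta (2 lb) $2.09: grocery items → 6.5% + 0% municipal = 6.5% → $0.14
Webcam $44.82: electronic goods → 3.5% + 2.5% municipal = 6% → $2.69
Coat rack $85.63: home furniture → 5.75% + 0.75% municipal = 6.5% → $5.57
Total tax = $78.23 + $4.18 + $3.02 + $2.21 + $3.32 + $1.13 + $5.00 + $0.14 + $2.69 + $5.57 = $105.49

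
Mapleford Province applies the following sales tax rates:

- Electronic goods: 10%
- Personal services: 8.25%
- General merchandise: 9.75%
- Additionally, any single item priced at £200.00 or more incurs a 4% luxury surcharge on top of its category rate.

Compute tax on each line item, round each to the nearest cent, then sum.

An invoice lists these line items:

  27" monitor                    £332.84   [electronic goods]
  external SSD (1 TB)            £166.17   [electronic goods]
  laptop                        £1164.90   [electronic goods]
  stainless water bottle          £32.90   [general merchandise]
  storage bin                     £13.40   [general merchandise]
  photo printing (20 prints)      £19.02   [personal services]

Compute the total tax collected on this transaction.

£232.40

27" monitor £332.84: electronic goods → 10% + 4% surcharge = 14% → £46.60
External SSD (1 TB) £166.17: electronic goods → 10% → £16.62
Laptop £1164.90: electronic goods → 10% + 4% surcharge = 14% → £163.09
Stainless water bottle £32.90: general merchandise → 9.75% → £3.21
Storage bin £13.40: general merchandise → 9.75% → £1.31
Photo printing (20 prints) £19.02: personal services → 8.25% → £1.57
Total tax = £46.60 + £16.62 + £163.09 + £3.21 + £1.31 + £1.57 = £232.40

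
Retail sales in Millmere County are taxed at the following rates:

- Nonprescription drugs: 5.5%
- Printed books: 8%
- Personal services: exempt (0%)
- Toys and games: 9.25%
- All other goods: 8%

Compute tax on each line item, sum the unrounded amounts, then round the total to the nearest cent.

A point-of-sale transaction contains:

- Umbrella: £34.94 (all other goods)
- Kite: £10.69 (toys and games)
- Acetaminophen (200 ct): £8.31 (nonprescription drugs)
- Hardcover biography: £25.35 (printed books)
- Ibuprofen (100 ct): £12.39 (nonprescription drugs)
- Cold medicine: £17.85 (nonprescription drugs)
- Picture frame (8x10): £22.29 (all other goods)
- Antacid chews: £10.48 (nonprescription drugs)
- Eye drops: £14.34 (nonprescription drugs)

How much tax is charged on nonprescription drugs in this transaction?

£3.49

Acetaminophen (200 ct) £8.31: nonprescription drugs → 5.5% → £0.45705
Ibuprofen (100 ct) £12.39: nonprescription drugs → 5.5% → £0.68145
Cold medicine £17.85: nonprescription drugs → 5.5% → £0.98175
Antacid chews £10.48: nonprescription drugs → 5.5% → £0.5764
Eye drops £14.34: nonprescription drugs → 5.5% → £0.7887
Tax on nonprescription drugs: unrounded sum = £3.48535 → £3.49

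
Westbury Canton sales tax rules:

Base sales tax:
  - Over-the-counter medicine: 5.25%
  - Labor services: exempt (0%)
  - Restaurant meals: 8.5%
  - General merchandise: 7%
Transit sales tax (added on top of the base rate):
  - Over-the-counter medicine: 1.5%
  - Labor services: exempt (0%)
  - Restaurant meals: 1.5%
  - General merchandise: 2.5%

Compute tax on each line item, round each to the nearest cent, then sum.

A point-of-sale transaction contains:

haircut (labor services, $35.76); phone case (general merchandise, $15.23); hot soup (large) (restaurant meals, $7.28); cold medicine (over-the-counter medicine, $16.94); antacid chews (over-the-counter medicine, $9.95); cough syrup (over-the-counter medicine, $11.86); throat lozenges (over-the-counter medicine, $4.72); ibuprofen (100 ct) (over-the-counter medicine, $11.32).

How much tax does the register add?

Haircut $35.76: labor services → 0% + 0% transit = 0% → $0.00
Phone case $15.23: general merchandise → 7% + 2.5% transit = 9.5% → $1.45
Hot soup (large) $7.28: restaurant meals → 8.5% + 1.5% transit = 10% → $0.73
Cold medicine $16.94: over-the-counter medicine → 5.25% + 1.5% transit = 6.75% → $1.14
Antacid chews $9.95: over-the-counter medicine → 5.25% + 1.5% transit = 6.75% → $0.67
Cough syrup $11.86: over-the-counter medicine → 5.25% + 1.5% transit = 6.75% → $0.80
Throat lozenges $4.72: over-the-counter medicine → 5.25% + 1.5% transit = 6.75% → $0.32
Ibuprofen (100 ct) $11.32: over-the-counter medicine → 5.25% + 1.5% transit = 6.75% → $0.76
Total tax = $1.45 + $0.73 + $1.14 + $0.67 + $0.80 + $0.32 + $0.76 = $5.87

$5.87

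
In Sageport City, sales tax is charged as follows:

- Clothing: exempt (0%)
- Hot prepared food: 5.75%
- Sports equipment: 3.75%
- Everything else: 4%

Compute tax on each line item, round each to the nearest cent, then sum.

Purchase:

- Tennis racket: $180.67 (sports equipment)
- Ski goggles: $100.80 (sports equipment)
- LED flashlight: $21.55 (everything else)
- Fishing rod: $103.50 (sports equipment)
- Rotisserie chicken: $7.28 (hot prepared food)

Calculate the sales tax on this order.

Tennis racket $180.67: sports equipment → 3.75% → $6.78
Ski goggles $100.80: sports equipment → 3.75% → $3.78
LED flashlight $21.55: everything else → 4% → $0.86
Fishing rod $103.50: sports equipment → 3.75% → $3.88
Rotisserie chicken $7.28: hot prepared food → 5.75% → $0.42
Total tax = $6.78 + $3.78 + $0.86 + $3.88 + $0.42 = $15.72

$15.72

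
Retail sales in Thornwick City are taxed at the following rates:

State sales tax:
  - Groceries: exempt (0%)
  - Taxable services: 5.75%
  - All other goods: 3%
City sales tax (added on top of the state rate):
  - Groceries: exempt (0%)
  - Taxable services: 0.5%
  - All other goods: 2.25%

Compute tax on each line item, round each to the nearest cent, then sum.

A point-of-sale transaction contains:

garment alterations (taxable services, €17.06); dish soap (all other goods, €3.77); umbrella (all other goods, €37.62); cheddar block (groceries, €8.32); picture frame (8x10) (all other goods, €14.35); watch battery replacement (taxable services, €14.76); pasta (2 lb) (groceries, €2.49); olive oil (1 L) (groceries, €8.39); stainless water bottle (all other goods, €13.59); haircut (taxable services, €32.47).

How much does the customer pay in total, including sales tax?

€160.48

Garment alterations €17.06: taxable services → 5.75% + 0.5% city = 6.25% → €1.07
Dish soap €3.77: all other goods → 3% + 2.25% city = 5.25% → €0.20
Umbrella €37.62: all other goods → 3% + 2.25% city = 5.25% → €1.98
Cheddar block €8.32: groceries → 0% + 0% city = 0% → €0.00
Picture frame (8x10) €14.35: all other goods → 3% + 2.25% city = 5.25% → €0.75
Watch battery replacement €14.76: taxable services → 5.75% + 0.5% city = 6.25% → €0.92
Pasta (2 lb) €2.49: groceries → 0% + 0% city = 0% → €0.00
Olive oil (1 L) €8.39: groceries → 0% + 0% city = 0% → €0.00
Stainless water bottle €13.59: all other goods → 3% + 2.25% city = 5.25% → €0.71
Haircut €32.47: taxable services → 5.75% + 0.5% city = 6.25% → €2.03
Subtotal = €152.82; tax = €7.66; total due = €160.48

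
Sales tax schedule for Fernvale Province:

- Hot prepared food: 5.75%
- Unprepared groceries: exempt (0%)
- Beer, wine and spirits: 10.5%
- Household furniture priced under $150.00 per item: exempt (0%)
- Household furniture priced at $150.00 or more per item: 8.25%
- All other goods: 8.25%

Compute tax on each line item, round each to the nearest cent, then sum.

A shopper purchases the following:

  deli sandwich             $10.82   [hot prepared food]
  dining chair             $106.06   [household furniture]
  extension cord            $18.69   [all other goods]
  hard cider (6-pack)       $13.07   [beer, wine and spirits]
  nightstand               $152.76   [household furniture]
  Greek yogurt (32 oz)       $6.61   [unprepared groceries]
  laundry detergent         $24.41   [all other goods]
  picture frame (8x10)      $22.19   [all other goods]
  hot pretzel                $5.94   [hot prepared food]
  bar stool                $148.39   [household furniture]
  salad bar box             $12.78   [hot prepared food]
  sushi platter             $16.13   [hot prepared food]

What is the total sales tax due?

Deli sandwich $10.82: hot prepared food → 5.75% → $0.62
Dining chair $106.06: household furniture, under $150.00 → 0% → $0.00
Extension cord $18.69: all other goods → 8.25% → $1.54
Hard cider (6-pack) $13.07: beer, wine and spirits → 10.5% → $1.37
Nightstand $152.76: household furniture, $150.00 or more → 8.25% → $12.60
Greek yogurt (32 oz) $6.61: unprepared groceries → 0% → $0.00
Laundry detergent $24.41: all other goods → 8.25% → $2.01
Picture frame (8x10) $22.19: all other goods → 8.25% → $1.83
Hot pretzel $5.94: hot prepared food → 5.75% → $0.34
Bar stool $148.39: household furniture, under $150.00 → 0% → $0.00
Salad bar box $12.78: hot prepared food → 5.75% → $0.73
Sushi platter $16.13: hot prepared food → 5.75% → $0.93
Total tax = $0.62 + $1.54 + $1.37 + $12.60 + $2.01 + $1.83 + $0.34 + $0.73 + $0.93 = $21.97

$21.97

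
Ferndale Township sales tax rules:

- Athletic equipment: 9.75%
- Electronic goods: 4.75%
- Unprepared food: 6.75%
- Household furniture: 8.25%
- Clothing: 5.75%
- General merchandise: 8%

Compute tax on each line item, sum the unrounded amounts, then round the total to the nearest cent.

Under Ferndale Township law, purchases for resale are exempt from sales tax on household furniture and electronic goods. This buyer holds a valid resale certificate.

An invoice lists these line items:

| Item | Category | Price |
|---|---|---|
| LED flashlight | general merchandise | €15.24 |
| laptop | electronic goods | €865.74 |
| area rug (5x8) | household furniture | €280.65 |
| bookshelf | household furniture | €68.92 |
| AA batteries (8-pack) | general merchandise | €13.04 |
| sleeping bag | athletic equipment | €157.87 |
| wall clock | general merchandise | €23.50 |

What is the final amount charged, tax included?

€1444.49

LED flashlight €15.24: general merchandise → 8% → €1.2192
Laptop €865.74: electronic goods, buyer-exempt → 0% → €0.00
Area rug (5x8) €280.65: household furniture, buyer-exempt → 0% → €0.00
Bookshelf €68.92: household furniture, buyer-exempt → 0% → €0.00
AA batteries (8-pack) €13.04: general merchandise → 8% → €1.0432
Sleeping bag €157.87: athletic equipment → 9.75% → €15.392325
Wall clock €23.50: general merchandise → 8% → €1.88
Subtotal = €1424.96; unrounded tax = €19.534725 → €19.53; total due = €1444.49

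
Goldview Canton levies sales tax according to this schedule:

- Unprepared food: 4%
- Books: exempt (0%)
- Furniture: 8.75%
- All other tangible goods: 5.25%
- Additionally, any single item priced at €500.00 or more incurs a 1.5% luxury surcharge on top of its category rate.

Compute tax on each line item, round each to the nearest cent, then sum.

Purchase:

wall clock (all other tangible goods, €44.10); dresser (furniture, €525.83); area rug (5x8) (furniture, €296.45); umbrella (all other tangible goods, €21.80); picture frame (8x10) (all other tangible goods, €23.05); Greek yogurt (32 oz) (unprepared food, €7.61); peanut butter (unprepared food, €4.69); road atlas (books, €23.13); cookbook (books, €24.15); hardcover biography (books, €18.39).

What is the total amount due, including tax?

Wall clock €44.10: all other tangible goods → 5.25% → €2.32
Dresser €525.83: furniture → 8.75% + 1.5% surcharge = 10.25% → €53.90
Area rug (5x8) €296.45: furniture → 8.75% → €25.94
Umbrella €21.80: all other tangible goods → 5.25% → €1.14
Picture frame (8x10) €23.05: all other tangible goods → 5.25% → €1.21
Greek yogurt (32 oz) €7.61: unprepared food → 4% → €0.30
Peanut butter €4.69: unprepared food → 4% → €0.19
Road atlas €23.13: books → 0% → €0.00
Cookbook €24.15: books → 0% → €0.00
Hardcover biography €18.39: books → 0% → €0.00
Subtotal = €989.20; tax = €85.00; total due = €1074.20

€1074.20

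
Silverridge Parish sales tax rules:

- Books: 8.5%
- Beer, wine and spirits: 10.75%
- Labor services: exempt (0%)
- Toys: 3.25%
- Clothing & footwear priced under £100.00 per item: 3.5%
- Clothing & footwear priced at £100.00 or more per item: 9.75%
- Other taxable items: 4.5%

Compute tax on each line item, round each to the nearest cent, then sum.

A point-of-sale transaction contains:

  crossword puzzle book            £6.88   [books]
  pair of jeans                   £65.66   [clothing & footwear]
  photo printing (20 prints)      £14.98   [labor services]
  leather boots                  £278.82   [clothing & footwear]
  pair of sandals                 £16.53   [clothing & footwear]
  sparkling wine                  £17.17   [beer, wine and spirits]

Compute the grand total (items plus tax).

Crossword puzzle book £6.88: books → 8.5% → £0.58
Pair of jeans £65.66: clothing & footwear, under £100.00 → 3.5% → £2.30
Photo printing (20 prints) £14.98: labor services → 0% → £0.00
Leather boots £278.82: clothing & footwear, £100.00 or more → 9.75% → £27.18
Pair of sandals £16.53: clothing & footwear, under £100.00 → 3.5% → £0.58
Sparkling wine £17.17: beer, wine and spirits → 10.75% → £1.85
Subtotal = £400.04; tax = £32.49; total due = £432.53

£432.53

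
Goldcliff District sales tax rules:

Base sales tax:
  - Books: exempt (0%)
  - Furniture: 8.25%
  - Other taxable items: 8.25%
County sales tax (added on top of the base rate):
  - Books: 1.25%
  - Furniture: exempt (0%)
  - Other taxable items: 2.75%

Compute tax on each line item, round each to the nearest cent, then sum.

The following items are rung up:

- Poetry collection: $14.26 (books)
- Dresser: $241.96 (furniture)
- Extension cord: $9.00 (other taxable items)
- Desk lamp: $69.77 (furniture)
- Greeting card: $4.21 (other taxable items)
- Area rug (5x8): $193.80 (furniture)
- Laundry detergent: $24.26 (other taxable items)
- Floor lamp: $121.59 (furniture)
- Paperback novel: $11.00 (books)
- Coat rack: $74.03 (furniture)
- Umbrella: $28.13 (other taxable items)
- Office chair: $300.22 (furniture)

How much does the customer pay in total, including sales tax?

$1182.38

Poetry collection $14.26: books → 0% + 1.25% county = 1.25% → $0.18
Dresser $241.96: furniture → 8.25% + 0% county = 8.25% → $19.96
Extension cord $9.00: other taxable items → 8.25% + 2.75% county = 11% → $0.99
Desk lamp $69.77: furniture → 8.25% + 0% county = 8.25% → $5.76
Greeting card $4.21: other taxable items → 8.25% + 2.75% county = 11% → $0.46
Area rug (5x8) $193.80: furniture → 8.25% + 0% county = 8.25% → $15.99
Laundry detergent $24.26: other taxable items → 8.25% + 2.75% county = 11% → $2.67
Floor lamp $121.59: furniture → 8.25% + 0% county = 8.25% → $10.03
Paperback novel $11.00: books → 0% + 1.25% county = 1.25% → $0.14
Coat rack $74.03: furniture → 8.25% + 0% county = 8.25% → $6.11
Umbrella $28.13: other taxable items → 8.25% + 2.75% county = 11% → $3.09
Office chair $300.22: furniture → 8.25% + 0% county = 8.25% → $24.77
Subtotal = $1092.23; tax = $90.15; total due = $1182.38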